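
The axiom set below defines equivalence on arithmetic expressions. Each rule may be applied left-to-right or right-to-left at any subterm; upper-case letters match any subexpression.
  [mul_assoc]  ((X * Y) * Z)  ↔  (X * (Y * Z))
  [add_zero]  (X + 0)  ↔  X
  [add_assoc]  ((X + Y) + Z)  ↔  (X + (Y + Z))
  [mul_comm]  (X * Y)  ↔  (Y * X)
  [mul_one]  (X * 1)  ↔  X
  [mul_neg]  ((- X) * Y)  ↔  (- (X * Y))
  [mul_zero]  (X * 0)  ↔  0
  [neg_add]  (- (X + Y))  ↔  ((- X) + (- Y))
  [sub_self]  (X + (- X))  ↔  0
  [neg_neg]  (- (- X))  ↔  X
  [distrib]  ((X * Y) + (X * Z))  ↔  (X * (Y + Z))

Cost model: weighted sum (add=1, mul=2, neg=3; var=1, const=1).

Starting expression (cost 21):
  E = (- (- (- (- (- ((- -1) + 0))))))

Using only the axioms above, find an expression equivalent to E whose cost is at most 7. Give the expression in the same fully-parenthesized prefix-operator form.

1. [neg_neg →] (- (- (- ((- -1) + 0))))  →  (- ((- -1) + 0));  E = (- (- (- ((- -1) + 0))))
2. [add_zero →] ((- -1) + 0)  →  (- -1);  E = (- (- (- (- -1))))
3. [neg_neg →] (- (- (- -1)))  →  (- -1);  cost 7 ≤ 7, done

(- (- -1))   [cost 7]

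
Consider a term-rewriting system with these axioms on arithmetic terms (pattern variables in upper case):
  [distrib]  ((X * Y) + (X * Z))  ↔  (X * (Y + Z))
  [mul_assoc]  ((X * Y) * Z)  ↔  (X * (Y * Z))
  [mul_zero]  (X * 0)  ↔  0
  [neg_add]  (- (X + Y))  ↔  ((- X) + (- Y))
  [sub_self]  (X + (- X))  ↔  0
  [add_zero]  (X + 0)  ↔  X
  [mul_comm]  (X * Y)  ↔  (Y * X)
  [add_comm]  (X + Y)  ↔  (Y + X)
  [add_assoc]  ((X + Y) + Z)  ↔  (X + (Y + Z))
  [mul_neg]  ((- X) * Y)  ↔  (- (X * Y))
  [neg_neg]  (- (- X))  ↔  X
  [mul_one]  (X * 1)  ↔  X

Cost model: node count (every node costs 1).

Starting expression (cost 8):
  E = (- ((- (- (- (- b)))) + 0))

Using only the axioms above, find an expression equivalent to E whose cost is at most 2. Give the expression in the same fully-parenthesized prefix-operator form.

(- b)   [cost 2]

step 1: add_zero (→) rewrites ((- (- (- (- b)))) + 0) into (- (- (- (- b)))), now (- (- (- (- (- b)))))
step 2: neg_neg (→) rewrites (- (- (- (- (- b))))) into (- (- (- b)))
step 3: neg_neg (→) rewrites (- (- (- b))) into (- b), reaching cost 2 (bound 2)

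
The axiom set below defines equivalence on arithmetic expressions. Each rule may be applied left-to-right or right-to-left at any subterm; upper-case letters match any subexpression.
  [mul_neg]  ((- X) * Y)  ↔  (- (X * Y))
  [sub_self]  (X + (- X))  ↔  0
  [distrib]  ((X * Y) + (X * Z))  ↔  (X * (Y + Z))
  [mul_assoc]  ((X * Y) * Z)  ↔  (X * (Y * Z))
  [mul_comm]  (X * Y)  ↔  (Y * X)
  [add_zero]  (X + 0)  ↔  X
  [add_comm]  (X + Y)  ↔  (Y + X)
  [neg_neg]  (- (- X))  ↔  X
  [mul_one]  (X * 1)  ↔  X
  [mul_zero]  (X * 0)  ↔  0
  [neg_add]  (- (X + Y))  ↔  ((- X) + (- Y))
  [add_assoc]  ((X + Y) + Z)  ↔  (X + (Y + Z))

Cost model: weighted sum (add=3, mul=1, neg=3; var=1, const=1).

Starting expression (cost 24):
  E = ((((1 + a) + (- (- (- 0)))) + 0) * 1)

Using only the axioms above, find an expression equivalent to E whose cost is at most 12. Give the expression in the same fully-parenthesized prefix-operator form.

step 1: add_zero (→) rewrites (((1 + a) + (- (- (- 0)))) + 0) into ((1 + a) + (- (- (- 0)))), now (((1 + a) + (- (- (- 0)))) * 1)
step 2: neg_neg (→) rewrites (- (- 0)) into 0, now (((1 + a) + (- 0)) * 1)
step 3: mul_one (→) rewrites (((1 + a) + (- 0)) * 1) into ((1 + a) + (- 0)), reaching cost 12 (bound 12)

((1 + a) + (- 0))   [cost 12]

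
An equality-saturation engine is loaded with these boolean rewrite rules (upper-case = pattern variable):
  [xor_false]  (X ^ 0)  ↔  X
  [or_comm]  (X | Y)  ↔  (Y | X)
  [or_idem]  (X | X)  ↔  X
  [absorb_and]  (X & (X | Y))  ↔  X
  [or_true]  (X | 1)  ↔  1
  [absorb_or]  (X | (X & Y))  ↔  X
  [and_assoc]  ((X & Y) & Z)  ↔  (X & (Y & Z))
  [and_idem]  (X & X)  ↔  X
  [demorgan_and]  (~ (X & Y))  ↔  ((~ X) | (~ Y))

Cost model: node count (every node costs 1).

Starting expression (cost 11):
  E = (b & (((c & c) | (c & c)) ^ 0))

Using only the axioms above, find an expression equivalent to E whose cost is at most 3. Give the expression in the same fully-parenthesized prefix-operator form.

(b & c)   [cost 3]

(1) (((c & c) | (c & c)) ^ 0)  =[xor_false →]=  ((c & c) | (c & c))    ⊢ (b & ((c & c) | (c & c)))
(2) ((c & c) | (c & c))  =[or_idem →]=  (c & c)    ⊢ (b & (c & c))
(3) (c & c)  =[and_idem →]=  c    ⊢ cost 3, within 3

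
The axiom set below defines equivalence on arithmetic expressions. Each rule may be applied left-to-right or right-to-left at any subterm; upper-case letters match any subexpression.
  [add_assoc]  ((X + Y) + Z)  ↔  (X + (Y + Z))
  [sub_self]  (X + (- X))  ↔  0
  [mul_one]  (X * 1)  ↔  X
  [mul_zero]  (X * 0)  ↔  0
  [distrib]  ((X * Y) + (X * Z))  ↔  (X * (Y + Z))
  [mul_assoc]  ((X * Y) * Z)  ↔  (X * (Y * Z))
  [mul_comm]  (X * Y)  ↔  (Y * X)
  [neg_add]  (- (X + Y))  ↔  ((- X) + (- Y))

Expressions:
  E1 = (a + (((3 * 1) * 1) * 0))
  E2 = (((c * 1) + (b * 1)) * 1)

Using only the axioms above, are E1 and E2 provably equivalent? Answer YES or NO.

NO

Every axiom is a valid identity, so a rewrite proof would force E1 and E2 to agree under every assignment.
At a=0, b=0, c=1: E1 = 0 but E2 = 1; they differ, so no derivation exists.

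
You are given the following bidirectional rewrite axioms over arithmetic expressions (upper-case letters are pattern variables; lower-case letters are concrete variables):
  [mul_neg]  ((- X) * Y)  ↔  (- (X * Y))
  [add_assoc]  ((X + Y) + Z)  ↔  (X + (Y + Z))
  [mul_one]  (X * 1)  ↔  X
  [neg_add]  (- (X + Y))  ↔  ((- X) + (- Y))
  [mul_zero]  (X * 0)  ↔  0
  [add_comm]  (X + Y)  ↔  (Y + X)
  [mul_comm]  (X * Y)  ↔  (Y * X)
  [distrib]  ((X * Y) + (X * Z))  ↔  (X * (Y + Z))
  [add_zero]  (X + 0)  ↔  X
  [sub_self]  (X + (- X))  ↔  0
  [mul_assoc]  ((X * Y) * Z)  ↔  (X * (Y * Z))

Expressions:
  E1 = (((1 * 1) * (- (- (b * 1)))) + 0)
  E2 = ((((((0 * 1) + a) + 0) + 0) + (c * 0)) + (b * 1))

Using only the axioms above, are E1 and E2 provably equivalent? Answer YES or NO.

The axioms are sound identities: if E1 ↔* E2 then E1 and E2 evaluate identically under any assignment.
Under a=1, b=0, c=0: E1 evaluates to 0, E2 to 1. Distinct ⇒ no rewrite sequence connects them.

NO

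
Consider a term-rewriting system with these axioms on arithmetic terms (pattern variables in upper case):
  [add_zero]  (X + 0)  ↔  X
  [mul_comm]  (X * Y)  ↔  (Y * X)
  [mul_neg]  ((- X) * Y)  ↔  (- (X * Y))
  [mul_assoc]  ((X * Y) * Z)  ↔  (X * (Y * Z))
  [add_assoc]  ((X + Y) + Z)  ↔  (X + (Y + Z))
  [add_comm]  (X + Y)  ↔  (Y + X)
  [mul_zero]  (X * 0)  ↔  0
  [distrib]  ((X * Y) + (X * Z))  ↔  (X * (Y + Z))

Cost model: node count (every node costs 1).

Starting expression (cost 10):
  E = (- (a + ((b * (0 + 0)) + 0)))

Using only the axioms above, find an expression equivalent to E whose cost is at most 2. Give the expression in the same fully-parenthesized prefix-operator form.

1. [add_zero →] (0 + 0)  →  0;  E = (- (a + ((b * 0) + 0)))
2. [mul_zero →] (b * 0)  →  0;  E = (- (a + (0 + 0)))
3. [add_zero →] (0 + 0)  →  0;  E = (- (a + 0))
4. [add_zero →] (a + 0)  →  a;  cost 2 ≤ 2, done

(- a)   [cost 2]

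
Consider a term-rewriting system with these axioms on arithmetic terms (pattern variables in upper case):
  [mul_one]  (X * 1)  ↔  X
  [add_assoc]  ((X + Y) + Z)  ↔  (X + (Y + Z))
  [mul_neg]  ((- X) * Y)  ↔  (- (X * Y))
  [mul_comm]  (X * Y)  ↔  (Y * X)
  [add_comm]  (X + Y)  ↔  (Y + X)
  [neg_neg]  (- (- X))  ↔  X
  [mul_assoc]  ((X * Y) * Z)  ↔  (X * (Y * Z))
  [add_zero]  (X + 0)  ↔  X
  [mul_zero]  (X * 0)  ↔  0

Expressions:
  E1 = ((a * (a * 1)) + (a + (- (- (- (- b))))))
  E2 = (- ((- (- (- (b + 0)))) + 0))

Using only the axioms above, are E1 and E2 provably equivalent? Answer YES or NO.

NO

Every axiom is a valid identity, so a rewrite proof would force E1 and E2 to agree under every assignment.
At a=1, b=0: E1 = 2 but E2 = 0; they differ, so no derivation exists.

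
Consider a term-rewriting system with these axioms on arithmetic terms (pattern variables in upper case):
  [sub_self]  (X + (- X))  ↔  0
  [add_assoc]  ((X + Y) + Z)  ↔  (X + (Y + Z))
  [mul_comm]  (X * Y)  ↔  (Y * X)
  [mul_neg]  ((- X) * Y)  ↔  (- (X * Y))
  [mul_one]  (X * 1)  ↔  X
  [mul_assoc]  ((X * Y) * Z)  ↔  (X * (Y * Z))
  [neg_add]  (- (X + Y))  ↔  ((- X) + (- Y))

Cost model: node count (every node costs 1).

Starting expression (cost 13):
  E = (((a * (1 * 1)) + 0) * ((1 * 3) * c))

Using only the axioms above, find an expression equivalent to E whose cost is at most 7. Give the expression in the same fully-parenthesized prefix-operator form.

((a + 0) * (3 * c))   [cost 7]

(1) (1 * 1)  =[mul_one →]=  1    ⊢ (((a * 1) + 0) * ((1 * 3) * c))
(2) (1 * 3)  =[mul_comm →]=  (3 * 1)    ⊢ (((a * 1) + 0) * ((3 * 1) * c))
(3) (a * 1)  =[mul_one →]=  a    ⊢ ((a + 0) * ((3 * 1) * c))
(4) (3 * 1)  =[mul_one →]=  3    ⊢ cost 7, within 7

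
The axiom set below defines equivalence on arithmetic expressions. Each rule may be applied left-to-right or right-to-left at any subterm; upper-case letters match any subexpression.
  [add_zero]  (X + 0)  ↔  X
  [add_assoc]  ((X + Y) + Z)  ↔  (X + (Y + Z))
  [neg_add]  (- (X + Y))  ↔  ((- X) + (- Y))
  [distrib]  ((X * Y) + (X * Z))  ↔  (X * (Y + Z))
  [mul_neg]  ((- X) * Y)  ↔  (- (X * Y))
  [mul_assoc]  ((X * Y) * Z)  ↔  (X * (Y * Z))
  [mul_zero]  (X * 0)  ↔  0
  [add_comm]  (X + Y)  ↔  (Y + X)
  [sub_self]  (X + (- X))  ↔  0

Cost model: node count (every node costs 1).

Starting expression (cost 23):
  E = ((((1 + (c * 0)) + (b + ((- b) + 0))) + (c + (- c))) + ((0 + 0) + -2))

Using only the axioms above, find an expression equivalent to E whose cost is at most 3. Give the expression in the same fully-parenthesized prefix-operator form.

(1 + -2)   [cost 3]

(1) ((- b) + 0)  =[add_zero →]=  (- b)    ⊢ ((((1 + (c * 0)) + (b + (- b))) + (c + (- c))) + ((0 + 0) + -2))
(2) (b + (- b))  =[sub_self →]=  0    ⊢ ((((1 + (c * 0)) + 0) + (c + (- c))) + ((0 + 0) + -2))
(3) ((0 + 0) + -2)  =[add_comm →]=  (-2 + (0 + 0))    ⊢ ((((1 + (c * 0)) + 0) + (c + (- c))) + (-2 + (0 + 0)))
(4) (0 + 0)  =[add_zero →]=  0    ⊢ ((((1 + (c * 0)) + 0) + (c + (- c))) + (-2 + 0))
(5) (c * 0)  =[mul_zero →]=  0    ⊢ ((((1 + 0) + 0) + (c + (- c))) + (-2 + 0))
(6) (c + (- c))  =[sub_self →]=  0    ⊢ ((((1 + 0) + 0) + 0) + (-2 + 0))
(7) (1 + 0)  =[add_zero →]=  1    ⊢ (((1 + 0) + 0) + (-2 + 0))
(8) (-2 + 0)  =[add_zero →]=  -2    ⊢ (((1 + 0) + 0) + -2)
(9) ((1 + 0) + 0)  =[add_zero →]=  (1 + 0)    ⊢ ((1 + 0) + -2)
(10) (1 + 0)  =[add_zero →]=  1    ⊢ cost 3, within 3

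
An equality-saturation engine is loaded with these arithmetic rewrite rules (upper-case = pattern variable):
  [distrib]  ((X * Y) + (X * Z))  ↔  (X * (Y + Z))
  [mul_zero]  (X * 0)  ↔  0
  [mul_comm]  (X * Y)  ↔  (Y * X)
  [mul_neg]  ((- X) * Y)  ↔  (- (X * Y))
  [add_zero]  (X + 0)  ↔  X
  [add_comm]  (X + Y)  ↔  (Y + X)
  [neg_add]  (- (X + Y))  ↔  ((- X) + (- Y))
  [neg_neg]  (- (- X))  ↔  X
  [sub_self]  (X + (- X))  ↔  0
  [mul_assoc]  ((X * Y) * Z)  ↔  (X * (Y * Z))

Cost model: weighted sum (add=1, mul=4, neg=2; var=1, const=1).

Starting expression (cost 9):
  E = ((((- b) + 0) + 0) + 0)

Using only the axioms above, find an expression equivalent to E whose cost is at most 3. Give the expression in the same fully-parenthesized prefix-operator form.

(- b)   [cost 3]

step 1: add_zero (→) rewrites (((- b) + 0) + 0) into ((- b) + 0), now (((- b) + 0) + 0)
step 2: add_zero (→) rewrites ((- b) + 0) into (- b), now ((- b) + 0)
step 3: add_zero (→) rewrites ((- b) + 0) into (- b), reaching cost 3 (bound 3)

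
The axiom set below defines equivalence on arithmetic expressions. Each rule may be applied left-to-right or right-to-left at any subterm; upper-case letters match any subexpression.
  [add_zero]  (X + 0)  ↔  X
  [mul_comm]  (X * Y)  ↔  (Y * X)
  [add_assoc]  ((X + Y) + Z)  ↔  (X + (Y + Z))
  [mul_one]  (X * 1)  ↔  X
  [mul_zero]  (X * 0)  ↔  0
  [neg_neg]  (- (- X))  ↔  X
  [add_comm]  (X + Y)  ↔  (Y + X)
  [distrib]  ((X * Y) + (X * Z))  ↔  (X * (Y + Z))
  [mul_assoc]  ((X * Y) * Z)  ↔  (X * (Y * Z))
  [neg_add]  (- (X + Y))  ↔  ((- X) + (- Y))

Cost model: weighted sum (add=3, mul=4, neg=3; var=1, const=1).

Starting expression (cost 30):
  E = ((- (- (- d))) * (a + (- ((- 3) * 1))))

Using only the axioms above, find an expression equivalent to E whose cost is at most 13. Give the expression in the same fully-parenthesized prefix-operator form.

((- d) * (a + 3))   [cost 13]

1. [mul_one →] ((- 3) * 1)  →  (- 3);  E = ((- (- (- d))) * (a + (- (- 3))))
2. [neg_neg →] (- (- 3))  →  3;  E = ((- (- (- d))) * (a + 3))
3. [neg_neg →] (- (- (- d)))  →  (- d);  cost 13 ≤ 13, done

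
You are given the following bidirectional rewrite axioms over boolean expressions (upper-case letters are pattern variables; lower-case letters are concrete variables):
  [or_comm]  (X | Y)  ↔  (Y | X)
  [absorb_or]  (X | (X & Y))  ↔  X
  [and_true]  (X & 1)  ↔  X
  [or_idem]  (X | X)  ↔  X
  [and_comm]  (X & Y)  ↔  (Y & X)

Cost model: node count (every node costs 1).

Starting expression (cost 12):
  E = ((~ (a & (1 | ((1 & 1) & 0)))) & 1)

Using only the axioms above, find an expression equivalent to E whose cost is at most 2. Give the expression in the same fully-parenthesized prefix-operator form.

(1) ((~ (a & (1 | ((1 & 1) & 0)))) & 1)  =[and_true →]=  (~ (a & (1 | ((1 & 1) & 0))))
(2) (1 & 1)  =[and_true →]=  1    ⊢ (~ (a & (1 | (1 & 0))))
(3) (1 | (1 & 0))  =[absorb_or →]=  1    ⊢ (~ (a & 1))
(4) (a & 1)  =[and_true →]=  a    ⊢ cost 2, within 2

(~ a)   [cost 2]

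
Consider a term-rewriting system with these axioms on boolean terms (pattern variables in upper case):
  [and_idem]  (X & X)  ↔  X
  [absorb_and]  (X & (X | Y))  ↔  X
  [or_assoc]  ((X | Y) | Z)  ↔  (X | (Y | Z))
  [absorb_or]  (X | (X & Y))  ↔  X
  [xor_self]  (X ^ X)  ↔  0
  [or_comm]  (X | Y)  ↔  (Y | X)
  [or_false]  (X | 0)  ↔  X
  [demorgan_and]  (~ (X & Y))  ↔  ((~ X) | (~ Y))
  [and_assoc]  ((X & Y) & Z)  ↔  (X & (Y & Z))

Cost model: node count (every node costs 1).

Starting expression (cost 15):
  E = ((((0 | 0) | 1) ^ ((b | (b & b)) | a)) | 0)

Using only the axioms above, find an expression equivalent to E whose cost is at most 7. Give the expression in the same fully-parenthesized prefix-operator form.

(1) ((((0 | 0) | 1) ^ ((b | (b & b)) | a)) | 0)  =[or_false →]=  (((0 | 0) | 1) ^ ((b | (b & b)) | a))
(2) (0 | 0)  =[or_false →]=  0    ⊢ ((0 | 1) ^ ((b | (b & b)) | a))
(3) (b | (b & b))  =[absorb_or →]=  b    ⊢ cost 7, within 7

((0 | 1) ^ (b | a))   [cost 7]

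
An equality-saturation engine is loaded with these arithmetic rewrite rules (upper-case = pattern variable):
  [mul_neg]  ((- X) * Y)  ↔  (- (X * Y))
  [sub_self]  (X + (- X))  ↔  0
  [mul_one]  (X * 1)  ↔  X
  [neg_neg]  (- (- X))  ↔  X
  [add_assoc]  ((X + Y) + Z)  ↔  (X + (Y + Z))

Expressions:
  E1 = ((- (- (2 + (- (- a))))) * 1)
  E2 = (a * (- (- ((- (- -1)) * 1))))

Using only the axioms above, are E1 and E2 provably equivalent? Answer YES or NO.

The axioms are sound identities: if E1 ↔* E2 then E1 and E2 evaluate identically under any assignment.
Under a=0: E1 evaluates to 2, E2 to 0. Distinct ⇒ no rewrite sequence connects them.

NO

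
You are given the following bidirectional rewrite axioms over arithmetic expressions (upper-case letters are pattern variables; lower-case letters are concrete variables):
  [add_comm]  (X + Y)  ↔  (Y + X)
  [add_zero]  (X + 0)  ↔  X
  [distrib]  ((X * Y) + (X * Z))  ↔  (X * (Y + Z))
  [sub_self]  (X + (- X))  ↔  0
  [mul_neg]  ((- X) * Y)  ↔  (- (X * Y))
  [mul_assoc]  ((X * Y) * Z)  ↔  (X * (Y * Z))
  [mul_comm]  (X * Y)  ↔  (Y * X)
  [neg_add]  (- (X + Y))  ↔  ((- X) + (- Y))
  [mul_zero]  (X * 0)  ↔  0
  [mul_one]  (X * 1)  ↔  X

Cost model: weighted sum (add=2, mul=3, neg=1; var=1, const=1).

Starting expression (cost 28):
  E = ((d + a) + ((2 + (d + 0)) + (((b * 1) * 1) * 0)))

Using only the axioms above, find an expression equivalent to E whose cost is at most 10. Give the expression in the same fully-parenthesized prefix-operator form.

((d + a) + (2 + d))   [cost 10]

step 1: mul_one (→) rewrites (b * 1) into b, now ((d + a) + ((2 + (d + 0)) + ((b * 1) * 0)))
step 2: mul_one (→) rewrites (b * 1) into b, now ((d + a) + ((2 + (d + 0)) + (b * 0)))
step 3: add_zero (→) rewrites (d + 0) into d, now ((d + a) + ((2 + d) + (b * 0)))
step 4: mul_zero (→) rewrites (b * 0) into 0, now ((d + a) + ((2 + d) + 0))
step 5: add_zero (→) rewrites ((2 + d) + 0) into (2 + d), reaching cost 10 (bound 10)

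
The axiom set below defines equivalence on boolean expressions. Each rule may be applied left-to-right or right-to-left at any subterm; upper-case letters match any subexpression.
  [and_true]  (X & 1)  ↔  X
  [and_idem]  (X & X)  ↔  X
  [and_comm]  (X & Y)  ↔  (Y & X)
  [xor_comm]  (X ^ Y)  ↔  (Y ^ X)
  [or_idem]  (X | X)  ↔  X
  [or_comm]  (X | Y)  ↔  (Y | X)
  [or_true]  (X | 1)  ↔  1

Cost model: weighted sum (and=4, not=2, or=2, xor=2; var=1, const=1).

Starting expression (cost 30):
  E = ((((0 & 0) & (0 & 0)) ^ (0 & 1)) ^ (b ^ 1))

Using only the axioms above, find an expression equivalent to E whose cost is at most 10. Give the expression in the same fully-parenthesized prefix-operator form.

((0 ^ 0) ^ (b ^ 1))   [cost 10]

(1) ((0 & 0) & (0 & 0))  =[and_idem →]=  (0 & 0)    ⊢ (((0 & 0) ^ (0 & 1)) ^ (b ^ 1))
(2) (0 & 0)  =[and_idem →]=  0    ⊢ ((0 ^ (0 & 1)) ^ (b ^ 1))
(3) (0 & 1)  =[and_true →]=  0    ⊢ cost 10, within 10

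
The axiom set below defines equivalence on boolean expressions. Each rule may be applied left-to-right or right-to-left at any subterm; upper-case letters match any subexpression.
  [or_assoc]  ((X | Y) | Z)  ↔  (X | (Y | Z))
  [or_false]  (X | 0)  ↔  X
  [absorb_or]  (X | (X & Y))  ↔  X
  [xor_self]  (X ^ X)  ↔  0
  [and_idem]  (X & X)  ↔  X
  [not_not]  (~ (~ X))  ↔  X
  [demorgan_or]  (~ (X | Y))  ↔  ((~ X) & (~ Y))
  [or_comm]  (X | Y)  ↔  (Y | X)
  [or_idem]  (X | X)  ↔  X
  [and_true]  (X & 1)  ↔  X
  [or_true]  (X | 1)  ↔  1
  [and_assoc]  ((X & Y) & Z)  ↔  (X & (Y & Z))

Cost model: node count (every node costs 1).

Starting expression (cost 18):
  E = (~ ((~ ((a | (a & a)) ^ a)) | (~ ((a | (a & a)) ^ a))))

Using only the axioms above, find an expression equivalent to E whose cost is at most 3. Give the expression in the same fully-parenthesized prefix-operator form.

(a ^ a)   [cost 3]

1. [or_idem →] ((~ ((a | (a & a)) ^ a)) | (~ ((a | (a & a)) ^ a)))  →  (~ ((a | (a & a)) ^ a));  E = (~ (~ ((a | (a & a)) ^ a)))
2. [absorb_or →] (a | (a & a))  →  a;  E = (~ (~ (a ^ a)))
3. [not_not →] (~ (~ (a ^ a)))  →  (a ^ a);  cost 3 ≤ 3, done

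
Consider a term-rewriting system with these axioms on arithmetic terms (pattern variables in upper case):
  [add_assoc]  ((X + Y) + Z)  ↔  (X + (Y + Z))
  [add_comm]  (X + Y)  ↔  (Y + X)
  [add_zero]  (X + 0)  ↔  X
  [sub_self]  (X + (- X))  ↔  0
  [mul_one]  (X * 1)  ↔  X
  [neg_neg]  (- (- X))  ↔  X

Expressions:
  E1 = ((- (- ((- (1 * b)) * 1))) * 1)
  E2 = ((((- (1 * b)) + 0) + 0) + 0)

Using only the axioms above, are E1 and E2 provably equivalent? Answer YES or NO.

YES

1. [mul_one →] ((- (1 * b)) * 1)  →  (- (1 * b));  E1 = ((- (- (- (1 * b)))) * 1)
2. [mul_one →] ((- (- (- (1 * b)))) * 1)  →  (- (- (- (1 * b))))
3. [neg_neg →] (- (- (1 * b)))  →  (1 * b);  E1 = (- (1 * b))
4. [add_zero ←] (- (1 * b))  →  ((- (1 * b)) + 0)
5. [add_zero ←] (- (1 * b))  →  ((- (1 * b)) + 0);  E1 = (((- (1 * b)) + 0) + 0)
6. [add_zero ←] (((- (1 * b)) + 0) + 0)  →  ((((- (1 * b)) + 0) + 0) + 0);  this is E2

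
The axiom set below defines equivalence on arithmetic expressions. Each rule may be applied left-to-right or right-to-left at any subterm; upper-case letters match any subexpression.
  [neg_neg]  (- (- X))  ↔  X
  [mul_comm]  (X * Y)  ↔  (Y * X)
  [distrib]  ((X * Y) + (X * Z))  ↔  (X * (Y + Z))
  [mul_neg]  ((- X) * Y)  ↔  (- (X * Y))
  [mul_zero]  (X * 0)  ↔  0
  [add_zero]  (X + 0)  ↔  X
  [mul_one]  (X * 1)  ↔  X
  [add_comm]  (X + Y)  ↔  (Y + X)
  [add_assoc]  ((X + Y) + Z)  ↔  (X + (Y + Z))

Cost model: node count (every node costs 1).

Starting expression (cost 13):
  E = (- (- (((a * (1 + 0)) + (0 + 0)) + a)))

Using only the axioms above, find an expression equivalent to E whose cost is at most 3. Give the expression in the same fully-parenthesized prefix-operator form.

(a + a)   [cost 3]

(1) (- (- (((a * (1 + 0)) + (0 + 0)) + a)))  =[neg_neg →]=  (((a * (1 + 0)) + (0 + 0)) + a)
(2) (0 + 0)  =[add_zero →]=  0    ⊢ (((a * (1 + 0)) + 0) + a)
(3) (1 + 0)  =[add_zero →]=  1    ⊢ (((a * 1) + 0) + a)
(4) ((a * 1) + 0)  =[add_zero →]=  (a * 1)    ⊢ ((a * 1) + a)
(5) (a * 1)  =[mul_one →]=  a    ⊢ cost 3, within 3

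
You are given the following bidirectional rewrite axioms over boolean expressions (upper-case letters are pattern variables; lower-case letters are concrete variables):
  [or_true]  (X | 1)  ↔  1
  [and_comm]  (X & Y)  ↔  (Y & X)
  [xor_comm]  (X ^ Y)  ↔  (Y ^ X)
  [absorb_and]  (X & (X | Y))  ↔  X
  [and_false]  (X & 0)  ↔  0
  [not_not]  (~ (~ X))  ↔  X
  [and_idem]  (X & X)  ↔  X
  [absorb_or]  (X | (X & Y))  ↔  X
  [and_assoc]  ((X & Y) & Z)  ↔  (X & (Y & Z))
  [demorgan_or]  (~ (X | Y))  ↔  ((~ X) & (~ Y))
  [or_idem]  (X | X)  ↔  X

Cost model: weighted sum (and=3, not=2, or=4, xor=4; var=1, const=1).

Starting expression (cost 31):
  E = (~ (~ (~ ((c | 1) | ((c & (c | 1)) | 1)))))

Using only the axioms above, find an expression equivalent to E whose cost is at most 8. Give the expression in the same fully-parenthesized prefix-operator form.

(1) (c & (c | 1))  =[absorb_and →]=  c    ⊢ (~ (~ (~ ((c | 1) | (c | 1)))))
(2) ((c | 1) | (c | 1))  =[or_idem →]=  (c | 1)    ⊢ (~ (~ (~ (c | 1))))
(3) (~ (~ (~ (c | 1))))  =[not_not →]=  (~ (c | 1))    ⊢ cost 8, within 8

(~ (c | 1))   [cost 8]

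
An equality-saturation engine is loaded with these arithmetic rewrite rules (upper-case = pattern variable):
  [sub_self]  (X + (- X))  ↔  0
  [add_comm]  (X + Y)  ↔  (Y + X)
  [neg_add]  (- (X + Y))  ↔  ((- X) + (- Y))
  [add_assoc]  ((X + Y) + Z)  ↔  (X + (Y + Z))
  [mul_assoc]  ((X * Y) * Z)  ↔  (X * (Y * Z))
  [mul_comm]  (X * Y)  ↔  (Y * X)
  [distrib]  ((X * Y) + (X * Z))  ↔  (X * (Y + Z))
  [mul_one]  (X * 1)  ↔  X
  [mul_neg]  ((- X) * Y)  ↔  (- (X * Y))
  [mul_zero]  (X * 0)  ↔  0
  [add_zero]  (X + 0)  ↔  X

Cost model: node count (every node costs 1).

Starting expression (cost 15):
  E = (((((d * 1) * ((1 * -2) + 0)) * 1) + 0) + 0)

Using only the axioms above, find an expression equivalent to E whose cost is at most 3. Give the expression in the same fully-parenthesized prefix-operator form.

(d * -2)   [cost 3]

1. [add_zero →] ((((d * 1) * ((1 * -2) + 0)) * 1) + 0)  →  (((d * 1) * ((1 * -2) + 0)) * 1);  E = ((((d * 1) * ((1 * -2) + 0)) * 1) + 0)
2. [mul_comm →] (1 * -2)  →  (-2 * 1);  E = ((((d * 1) * ((-2 * 1) + 0)) * 1) + 0)
3. [mul_one →] (-2 * 1)  →  -2;  E = ((((d * 1) * (-2 + 0)) * 1) + 0)
4. [mul_assoc →] (((d * 1) * (-2 + 0)) * 1)  →  ((d * 1) * ((-2 + 0) * 1));  E = (((d * 1) * ((-2 + 0) * 1)) + 0)
5. [add_zero →] (((d * 1) * ((-2 + 0) * 1)) + 0)  →  ((d * 1) * ((-2 + 0) * 1))
6. [mul_one →] (d * 1)  →  d;  E = (d * ((-2 + 0) * 1))
7. [mul_one →] ((-2 + 0) * 1)  →  (-2 + 0);  E = (d * (-2 + 0))
8. [add_zero →] (-2 + 0)  →  -2;  cost 3 ≤ 3, done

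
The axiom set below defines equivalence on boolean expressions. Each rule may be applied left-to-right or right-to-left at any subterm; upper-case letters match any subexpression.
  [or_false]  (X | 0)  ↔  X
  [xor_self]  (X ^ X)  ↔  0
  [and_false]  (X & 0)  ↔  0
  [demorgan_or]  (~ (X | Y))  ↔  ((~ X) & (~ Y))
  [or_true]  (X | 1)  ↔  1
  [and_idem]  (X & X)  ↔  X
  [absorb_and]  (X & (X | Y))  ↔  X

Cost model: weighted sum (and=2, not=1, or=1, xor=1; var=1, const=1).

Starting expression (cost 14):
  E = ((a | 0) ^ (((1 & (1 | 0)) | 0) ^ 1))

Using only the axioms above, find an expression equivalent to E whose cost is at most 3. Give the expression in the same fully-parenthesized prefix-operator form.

1. [or_false →] ((1 & (1 | 0)) | 0)  →  (1 & (1 | 0));  E = ((a | 0) ^ ((1 & (1 | 0)) ^ 1))
2. [absorb_and →] (1 & (1 | 0))  →  1;  E = ((a | 0) ^ (1 ^ 1))
3. [xor_self →] (1 ^ 1)  →  0;  E = ((a | 0) ^ 0)
4. [or_false →] (a | 0)  →  a;  cost 3 ≤ 3, done

(a ^ 0)   [cost 3]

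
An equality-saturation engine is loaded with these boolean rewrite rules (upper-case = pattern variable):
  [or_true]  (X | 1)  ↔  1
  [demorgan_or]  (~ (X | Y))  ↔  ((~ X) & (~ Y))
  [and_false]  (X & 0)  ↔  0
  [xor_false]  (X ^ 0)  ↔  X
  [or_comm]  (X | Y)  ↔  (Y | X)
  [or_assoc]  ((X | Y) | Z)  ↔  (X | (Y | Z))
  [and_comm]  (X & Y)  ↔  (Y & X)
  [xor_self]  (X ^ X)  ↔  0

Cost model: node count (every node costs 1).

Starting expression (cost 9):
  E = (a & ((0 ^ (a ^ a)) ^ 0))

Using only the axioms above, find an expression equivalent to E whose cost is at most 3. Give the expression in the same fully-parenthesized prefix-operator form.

1. [xor_self →] (a ^ a)  →  0;  E = (a & ((0 ^ 0) ^ 0))
2. [xor_false →] ((0 ^ 0) ^ 0)  →  (0 ^ 0);  E = (a & (0 ^ 0))
3. [xor_false →] (0 ^ 0)  →  0;  cost 3 ≤ 3, done

(a & 0)   [cost 3]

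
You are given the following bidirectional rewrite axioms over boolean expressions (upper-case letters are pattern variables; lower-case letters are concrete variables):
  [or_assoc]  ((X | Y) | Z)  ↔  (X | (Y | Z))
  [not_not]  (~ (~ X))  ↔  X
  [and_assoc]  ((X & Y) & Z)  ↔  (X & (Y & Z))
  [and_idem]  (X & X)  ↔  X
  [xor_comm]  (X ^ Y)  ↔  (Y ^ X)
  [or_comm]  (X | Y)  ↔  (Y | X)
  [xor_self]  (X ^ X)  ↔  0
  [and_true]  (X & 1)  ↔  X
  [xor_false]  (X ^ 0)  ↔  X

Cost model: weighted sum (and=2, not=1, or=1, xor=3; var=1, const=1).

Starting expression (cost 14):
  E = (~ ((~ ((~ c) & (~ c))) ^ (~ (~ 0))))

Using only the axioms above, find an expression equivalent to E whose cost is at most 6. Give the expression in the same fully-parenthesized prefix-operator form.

step 1: not_not (→) rewrites (~ (~ 0)) into 0, now (~ ((~ ((~ c) & (~ c))) ^ 0))
step 2: and_idem (→) rewrites ((~ c) & (~ c)) into (~ c), now (~ ((~ (~ c)) ^ 0))
step 3: not_not (→) rewrites (~ (~ c)) into c, reaching cost 6 (bound 6)

(~ (c ^ 0))   [cost 6]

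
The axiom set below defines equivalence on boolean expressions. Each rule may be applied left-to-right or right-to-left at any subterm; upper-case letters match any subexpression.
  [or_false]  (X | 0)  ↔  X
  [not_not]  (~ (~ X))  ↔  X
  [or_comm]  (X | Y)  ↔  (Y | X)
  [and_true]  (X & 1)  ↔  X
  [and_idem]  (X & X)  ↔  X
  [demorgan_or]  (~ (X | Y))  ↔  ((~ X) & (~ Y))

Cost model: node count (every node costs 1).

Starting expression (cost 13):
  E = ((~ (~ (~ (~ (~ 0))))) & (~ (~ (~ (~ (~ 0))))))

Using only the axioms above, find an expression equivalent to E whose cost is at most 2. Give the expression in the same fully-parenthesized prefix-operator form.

step 1: and_idem (→) rewrites ((~ (~ (~ (~ (~ 0))))) & (~ (~ (~ (~ (~ 0)))))) into (~ (~ (~ (~ (~ 0)))))
step 2: not_not (→) rewrites (~ (~ (~ (~ (~ 0))))) into (~ (~ (~ 0)))
step 3: not_not (→) rewrites (~ (~ (~ 0))) into (~ 0), reaching cost 2 (bound 2)

(~ 0)   [cost 2]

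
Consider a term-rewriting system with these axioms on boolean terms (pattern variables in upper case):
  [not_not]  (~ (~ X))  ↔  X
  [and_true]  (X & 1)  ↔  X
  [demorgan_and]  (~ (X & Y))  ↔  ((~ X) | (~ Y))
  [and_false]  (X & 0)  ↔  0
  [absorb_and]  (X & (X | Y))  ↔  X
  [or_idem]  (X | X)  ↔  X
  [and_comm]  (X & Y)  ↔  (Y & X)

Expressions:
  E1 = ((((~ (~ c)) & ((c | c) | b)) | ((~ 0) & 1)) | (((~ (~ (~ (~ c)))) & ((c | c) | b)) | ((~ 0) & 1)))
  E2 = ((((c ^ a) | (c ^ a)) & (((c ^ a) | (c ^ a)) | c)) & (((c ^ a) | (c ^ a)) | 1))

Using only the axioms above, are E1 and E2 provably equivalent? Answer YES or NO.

NO

Every axiom is a valid identity, so a rewrite proof would force E1 and E2 to agree under every assignment.
At a=0, b=0, c=0: E1 = 1 but E2 = 0; they differ, so no derivation exists.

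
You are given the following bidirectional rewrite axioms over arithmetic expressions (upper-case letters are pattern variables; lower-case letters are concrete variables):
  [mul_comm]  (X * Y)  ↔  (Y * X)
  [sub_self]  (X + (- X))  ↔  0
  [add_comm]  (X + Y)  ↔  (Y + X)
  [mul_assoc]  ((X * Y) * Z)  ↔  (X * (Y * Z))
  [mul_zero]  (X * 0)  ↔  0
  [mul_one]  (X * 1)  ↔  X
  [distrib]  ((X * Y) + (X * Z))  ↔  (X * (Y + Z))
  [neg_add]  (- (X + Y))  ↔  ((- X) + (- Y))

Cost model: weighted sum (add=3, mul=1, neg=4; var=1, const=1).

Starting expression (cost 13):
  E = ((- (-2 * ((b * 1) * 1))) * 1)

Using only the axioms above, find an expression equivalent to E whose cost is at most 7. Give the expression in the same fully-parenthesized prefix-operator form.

step 1: mul_one (→) rewrites (b * 1) into b, now ((- (-2 * (b * 1))) * 1)
step 2: mul_one (→) rewrites ((- (-2 * (b * 1))) * 1) into (- (-2 * (b * 1)))
step 3: mul_one (→) rewrites (b * 1) into b, reaching cost 7 (bound 7)

(- (-2 * b))   [cost 7]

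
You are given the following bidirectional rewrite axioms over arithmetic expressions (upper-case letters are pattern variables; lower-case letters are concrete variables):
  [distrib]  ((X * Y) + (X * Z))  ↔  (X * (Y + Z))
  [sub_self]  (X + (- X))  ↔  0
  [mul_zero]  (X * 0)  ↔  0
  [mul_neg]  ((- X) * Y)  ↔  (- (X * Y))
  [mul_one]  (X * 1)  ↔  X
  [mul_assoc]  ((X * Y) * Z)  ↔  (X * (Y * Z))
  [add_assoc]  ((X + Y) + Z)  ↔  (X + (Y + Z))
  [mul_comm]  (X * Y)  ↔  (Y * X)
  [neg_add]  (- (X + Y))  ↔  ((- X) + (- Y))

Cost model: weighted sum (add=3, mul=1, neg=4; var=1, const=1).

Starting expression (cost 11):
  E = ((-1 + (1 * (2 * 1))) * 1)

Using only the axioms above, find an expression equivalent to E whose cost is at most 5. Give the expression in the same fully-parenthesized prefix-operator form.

1. [mul_one →] (2 * 1)  →  2;  E = ((-1 + (1 * 2)) * 1)
2. [mul_comm →] (1 * 2)  →  (2 * 1);  E = ((-1 + (2 * 1)) * 1)
3. [mul_one →] ((-1 + (2 * 1)) * 1)  →  (-1 + (2 * 1))
4. [mul_one →] (2 * 1)  →  2;  cost 5 ≤ 5, done

(-1 + 2)   [cost 5]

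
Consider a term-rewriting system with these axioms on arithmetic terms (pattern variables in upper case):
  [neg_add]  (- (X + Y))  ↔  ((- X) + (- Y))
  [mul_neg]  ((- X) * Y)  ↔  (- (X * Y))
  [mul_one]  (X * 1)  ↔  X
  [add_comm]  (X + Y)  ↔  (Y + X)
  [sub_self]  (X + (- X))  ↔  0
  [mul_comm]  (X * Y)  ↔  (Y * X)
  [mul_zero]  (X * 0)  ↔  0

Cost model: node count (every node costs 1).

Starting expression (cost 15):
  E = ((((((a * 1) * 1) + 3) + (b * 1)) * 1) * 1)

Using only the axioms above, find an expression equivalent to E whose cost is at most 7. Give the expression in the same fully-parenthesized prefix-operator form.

1. [mul_one →] (a * 1)  →  a;  E = (((((a * 1) + 3) + (b * 1)) * 1) * 1)
2. [mul_one →] (((((a * 1) + 3) + (b * 1)) * 1) * 1)  →  ((((a * 1) + 3) + (b * 1)) * 1)
3. [mul_one →] ((((a * 1) + 3) + (b * 1)) * 1)  →  (((a * 1) + 3) + (b * 1))
4. [mul_one →] (a * 1)  →  a;  cost 7 ≤ 7, done

((a + 3) + (b * 1))   [cost 7]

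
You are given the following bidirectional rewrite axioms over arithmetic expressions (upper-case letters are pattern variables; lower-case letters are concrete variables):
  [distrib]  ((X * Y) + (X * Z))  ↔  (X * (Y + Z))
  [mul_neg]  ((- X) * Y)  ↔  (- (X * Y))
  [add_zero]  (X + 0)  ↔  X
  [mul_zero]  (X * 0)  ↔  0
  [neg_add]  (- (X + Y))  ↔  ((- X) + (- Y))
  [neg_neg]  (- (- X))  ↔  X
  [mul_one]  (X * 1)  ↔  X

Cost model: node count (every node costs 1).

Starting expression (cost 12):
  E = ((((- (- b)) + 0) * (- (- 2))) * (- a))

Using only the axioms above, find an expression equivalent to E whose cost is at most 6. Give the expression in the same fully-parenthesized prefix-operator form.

((b * 2) * (- a))   [cost 6]

step 1: add_zero (→) rewrites ((- (- b)) + 0) into (- (- b)), now (((- (- b)) * (- (- 2))) * (- a))
step 2: neg_neg (→) rewrites (- (- 2)) into 2, now (((- (- b)) * 2) * (- a))
step 3: neg_neg (→) rewrites (- (- b)) into b, reaching cost 6 (bound 6)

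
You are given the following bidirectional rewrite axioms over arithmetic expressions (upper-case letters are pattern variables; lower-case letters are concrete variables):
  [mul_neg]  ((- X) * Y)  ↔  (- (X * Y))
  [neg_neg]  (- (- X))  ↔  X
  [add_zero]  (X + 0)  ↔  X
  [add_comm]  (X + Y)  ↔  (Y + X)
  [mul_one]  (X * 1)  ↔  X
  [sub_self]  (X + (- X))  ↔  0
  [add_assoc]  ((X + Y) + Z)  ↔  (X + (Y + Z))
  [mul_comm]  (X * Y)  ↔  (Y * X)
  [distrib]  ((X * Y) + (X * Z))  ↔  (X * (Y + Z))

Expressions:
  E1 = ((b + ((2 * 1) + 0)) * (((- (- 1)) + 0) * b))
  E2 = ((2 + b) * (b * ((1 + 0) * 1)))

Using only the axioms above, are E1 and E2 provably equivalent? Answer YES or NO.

1. [add_zero →] ((- (- 1)) + 0)  →  (- (- 1));  E1 = ((b + ((2 * 1) + 0)) * ((- (- 1)) * b))
2. [neg_neg →] (- (- 1))  →  1;  E1 = ((b + ((2 * 1) + 0)) * (1 * b))
3. [mul_one →] (2 * 1)  →  2;  E1 = ((b + (2 + 0)) * (1 * b))
4. [add_zero →] (2 + 0)  →  2;  E1 = ((b + 2) * (1 * b))
5. [mul_comm →] (1 * b)  →  (b * 1);  E1 = ((b + 2) * (b * 1))
6. [add_comm →] (b + 2)  →  (2 + b);  E1 = ((2 + b) * (b * 1))
7. [mul_one ←] 1  →  (1 * 1);  E1 = ((2 + b) * (b * (1 * 1)))
8. [add_zero ←] 1  →  (1 + 0);  this is E2

YES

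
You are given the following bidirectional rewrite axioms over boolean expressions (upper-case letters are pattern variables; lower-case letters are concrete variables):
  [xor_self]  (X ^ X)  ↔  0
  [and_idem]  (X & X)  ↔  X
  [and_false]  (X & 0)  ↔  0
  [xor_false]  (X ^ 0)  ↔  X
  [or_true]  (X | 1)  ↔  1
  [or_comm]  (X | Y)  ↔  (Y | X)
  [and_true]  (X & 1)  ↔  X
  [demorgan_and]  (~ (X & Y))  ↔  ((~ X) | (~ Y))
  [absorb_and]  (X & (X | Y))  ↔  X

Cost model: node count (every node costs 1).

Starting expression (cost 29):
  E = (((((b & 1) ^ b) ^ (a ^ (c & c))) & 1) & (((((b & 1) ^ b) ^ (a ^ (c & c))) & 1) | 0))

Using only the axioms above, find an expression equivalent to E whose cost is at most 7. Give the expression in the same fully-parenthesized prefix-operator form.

((b ^ b) ^ (a ^ c))   [cost 7]

step 1: absorb_and (→) rewrites (((((b & 1) ^ b) ^ (a ^ (c & c))) & 1) & (((((b & 1) ^ b) ^ (a ^ (c & c))) & 1) | 0)) into ((((b & 1) ^ b) ^ (a ^ (c & c))) & 1)
step 2: and_true (→) rewrites ((((b & 1) ^ b) ^ (a ^ (c & c))) & 1) into (((b & 1) ^ b) ^ (a ^ (c & c)))
step 3: and_idem (→) rewrites (c & c) into c, now (((b & 1) ^ b) ^ (a ^ c))
step 4: and_true (→) rewrites (b & 1) into b, reaching cost 7 (bound 7)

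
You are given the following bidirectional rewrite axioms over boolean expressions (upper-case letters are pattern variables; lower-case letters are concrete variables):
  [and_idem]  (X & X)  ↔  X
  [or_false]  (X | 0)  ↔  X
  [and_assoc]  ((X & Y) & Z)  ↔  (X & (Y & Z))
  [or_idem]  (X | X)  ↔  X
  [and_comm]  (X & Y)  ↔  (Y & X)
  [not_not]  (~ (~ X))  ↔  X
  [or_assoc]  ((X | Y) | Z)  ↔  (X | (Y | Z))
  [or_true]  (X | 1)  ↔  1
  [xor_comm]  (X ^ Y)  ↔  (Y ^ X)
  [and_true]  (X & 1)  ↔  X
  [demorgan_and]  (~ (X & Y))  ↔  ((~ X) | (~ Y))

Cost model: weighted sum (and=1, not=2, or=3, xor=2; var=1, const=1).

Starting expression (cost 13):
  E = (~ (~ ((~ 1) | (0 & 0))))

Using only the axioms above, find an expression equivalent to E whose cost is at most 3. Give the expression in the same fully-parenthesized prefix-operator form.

step 1: not_not (→) rewrites (~ (~ ((~ 1) | (0 & 0)))) into ((~ 1) | (0 & 0))
step 2: and_idem (→) rewrites (0 & 0) into 0, now ((~ 1) | 0)
step 3: or_false (→) rewrites ((~ 1) | 0) into (~ 1), reaching cost 3 (bound 3)

(~ 1)   [cost 3]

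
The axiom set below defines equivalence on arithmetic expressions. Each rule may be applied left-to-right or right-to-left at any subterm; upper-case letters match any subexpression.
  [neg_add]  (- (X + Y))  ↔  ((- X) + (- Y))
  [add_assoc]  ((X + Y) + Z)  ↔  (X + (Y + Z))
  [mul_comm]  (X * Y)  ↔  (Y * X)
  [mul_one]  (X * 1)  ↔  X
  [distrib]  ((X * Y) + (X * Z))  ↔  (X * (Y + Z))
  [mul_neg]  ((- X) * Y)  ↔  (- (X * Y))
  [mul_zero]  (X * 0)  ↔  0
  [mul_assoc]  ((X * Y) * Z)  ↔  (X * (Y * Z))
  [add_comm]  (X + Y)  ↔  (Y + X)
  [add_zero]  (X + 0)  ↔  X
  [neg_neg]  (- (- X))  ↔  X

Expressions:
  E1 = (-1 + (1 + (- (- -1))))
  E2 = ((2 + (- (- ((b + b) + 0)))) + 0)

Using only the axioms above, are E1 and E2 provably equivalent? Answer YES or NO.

The axioms are sound identities: if E1 ↔* E2 then E1 and E2 evaluate identically under any assignment.
Under b=0: E1 evaluates to -1, E2 to 2. Distinct ⇒ no rewrite sequence connects them.

NO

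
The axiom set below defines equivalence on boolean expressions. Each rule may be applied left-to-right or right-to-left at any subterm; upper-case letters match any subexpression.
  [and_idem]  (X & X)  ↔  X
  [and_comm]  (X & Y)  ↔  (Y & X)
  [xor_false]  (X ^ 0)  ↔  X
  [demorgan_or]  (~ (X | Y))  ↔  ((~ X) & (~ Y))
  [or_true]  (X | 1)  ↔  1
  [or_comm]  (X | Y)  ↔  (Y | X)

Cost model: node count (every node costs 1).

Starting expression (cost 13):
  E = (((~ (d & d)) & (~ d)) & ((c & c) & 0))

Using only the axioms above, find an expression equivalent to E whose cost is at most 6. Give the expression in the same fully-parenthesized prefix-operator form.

step 1: and_idem (→) rewrites (d & d) into d, now (((~ d) & (~ d)) & ((c & c) & 0))
step 2: and_comm (→) rewrites ((c & c) & 0) into (0 & (c & c)), now (((~ d) & (~ d)) & (0 & (c & c)))
step 3: and_idem (→) rewrites (c & c) into c, now (((~ d) & (~ d)) & (0 & c))
step 4: and_idem (→) rewrites ((~ d) & (~ d)) into (~ d), reaching cost 6 (bound 6)

((~ d) & (0 & c))   [cost 6]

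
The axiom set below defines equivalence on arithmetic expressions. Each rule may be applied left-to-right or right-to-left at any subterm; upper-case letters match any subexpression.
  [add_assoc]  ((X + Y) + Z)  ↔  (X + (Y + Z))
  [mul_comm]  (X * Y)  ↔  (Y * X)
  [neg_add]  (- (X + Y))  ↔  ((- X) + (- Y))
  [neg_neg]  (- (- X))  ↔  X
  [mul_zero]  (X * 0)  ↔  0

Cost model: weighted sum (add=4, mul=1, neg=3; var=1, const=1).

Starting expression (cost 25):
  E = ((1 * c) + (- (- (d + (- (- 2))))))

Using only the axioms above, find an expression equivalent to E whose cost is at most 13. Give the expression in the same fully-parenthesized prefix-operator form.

step 1: neg_neg (→) rewrites (- (- 2)) into 2, now ((1 * c) + (- (- (d + 2))))
step 2: mul_comm (→) rewrites (1 * c) into (c * 1), now ((c * 1) + (- (- (d + 2))))
step 3: neg_neg (→) rewrites (- (- (d + 2))) into (d + 2), reaching cost 13 (bound 13)

((c * 1) + (d + 2))   [cost 13]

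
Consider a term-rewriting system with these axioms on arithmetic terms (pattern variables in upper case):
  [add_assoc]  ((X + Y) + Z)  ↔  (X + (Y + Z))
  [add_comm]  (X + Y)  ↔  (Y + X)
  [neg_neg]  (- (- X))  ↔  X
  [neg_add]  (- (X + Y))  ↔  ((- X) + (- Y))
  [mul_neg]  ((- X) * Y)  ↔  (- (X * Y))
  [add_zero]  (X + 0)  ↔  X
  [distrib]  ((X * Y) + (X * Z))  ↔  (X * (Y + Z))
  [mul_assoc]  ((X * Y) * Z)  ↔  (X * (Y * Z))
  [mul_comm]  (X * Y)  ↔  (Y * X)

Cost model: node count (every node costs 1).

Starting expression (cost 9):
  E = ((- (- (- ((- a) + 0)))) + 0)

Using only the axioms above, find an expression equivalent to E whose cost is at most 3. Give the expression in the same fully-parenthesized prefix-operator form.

(- (- a))   [cost 3]

(1) ((- a) + 0)  =[add_zero →]=  (- a)    ⊢ ((- (- (- (- a)))) + 0)
(2) ((- (- (- (- a)))) + 0)  =[add_zero →]=  (- (- (- (- a))))
(3) (- (- a))  =[neg_neg →]=  a    ⊢ cost 3, within 3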